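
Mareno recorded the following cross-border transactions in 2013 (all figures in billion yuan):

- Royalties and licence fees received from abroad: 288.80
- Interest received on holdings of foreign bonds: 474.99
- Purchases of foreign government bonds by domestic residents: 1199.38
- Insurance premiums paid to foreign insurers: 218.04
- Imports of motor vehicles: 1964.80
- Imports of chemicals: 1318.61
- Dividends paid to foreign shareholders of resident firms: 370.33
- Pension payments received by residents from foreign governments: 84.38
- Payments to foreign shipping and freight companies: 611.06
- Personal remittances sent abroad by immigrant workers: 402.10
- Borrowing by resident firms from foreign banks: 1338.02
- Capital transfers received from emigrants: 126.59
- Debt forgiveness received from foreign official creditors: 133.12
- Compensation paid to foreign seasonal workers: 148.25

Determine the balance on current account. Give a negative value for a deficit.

-4185.02

Goods: -1964.80 - 1318.61 = -3283.41
Services: -218.04 + 288.80 - 611.06 = -540.30
Primary income: 474.99 - 148.25 - 370.33 = -43.59
Secondary income: -402.10 + 84.38 = -317.72
Current account = (-3283.41) + (-540.30) + (-43.59) + (-317.72) = -4185.02
(Excluded from the current account — financial account: purchases of foreign government bonds by domestic residents 1199.38, borrowing by resident firms from foreign banks 1338.02; capital account: capital transfers received from emigrants 126.59, debt forgiveness received from foreign official creditors 133.12.)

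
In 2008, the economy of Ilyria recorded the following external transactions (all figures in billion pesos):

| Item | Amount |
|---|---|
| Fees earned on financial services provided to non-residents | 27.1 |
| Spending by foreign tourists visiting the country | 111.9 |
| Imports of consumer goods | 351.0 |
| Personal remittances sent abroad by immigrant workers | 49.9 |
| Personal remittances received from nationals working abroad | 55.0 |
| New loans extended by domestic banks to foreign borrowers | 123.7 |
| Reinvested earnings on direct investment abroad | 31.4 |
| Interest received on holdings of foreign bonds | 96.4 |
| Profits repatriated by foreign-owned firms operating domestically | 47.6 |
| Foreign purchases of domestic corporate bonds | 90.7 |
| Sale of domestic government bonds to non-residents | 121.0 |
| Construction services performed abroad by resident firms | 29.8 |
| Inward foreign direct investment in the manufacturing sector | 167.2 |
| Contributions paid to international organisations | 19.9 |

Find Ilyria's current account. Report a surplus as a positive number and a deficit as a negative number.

Goods: -351.0
Services: 27.1 + 111.9 + 29.8 = 168.8
Primary income: -47.6 + 31.4 + 96.4 = 80.2
Secondary income: 55.0 - 19.9 - 49.9 = -14.8
Current account = (-351.0) + 168.8 + 80.2 + (-14.8) = -116.8
(Excluded from the current account — financial account: new loans extended by domestic banks to foreign borrowers 123.7, foreign purchases of domestic corporate bonds 90.7, sale of domestic government bonds to non-residents 121.0, inward foreign direct investment in the manufacturing sector 167.2.)

-116.8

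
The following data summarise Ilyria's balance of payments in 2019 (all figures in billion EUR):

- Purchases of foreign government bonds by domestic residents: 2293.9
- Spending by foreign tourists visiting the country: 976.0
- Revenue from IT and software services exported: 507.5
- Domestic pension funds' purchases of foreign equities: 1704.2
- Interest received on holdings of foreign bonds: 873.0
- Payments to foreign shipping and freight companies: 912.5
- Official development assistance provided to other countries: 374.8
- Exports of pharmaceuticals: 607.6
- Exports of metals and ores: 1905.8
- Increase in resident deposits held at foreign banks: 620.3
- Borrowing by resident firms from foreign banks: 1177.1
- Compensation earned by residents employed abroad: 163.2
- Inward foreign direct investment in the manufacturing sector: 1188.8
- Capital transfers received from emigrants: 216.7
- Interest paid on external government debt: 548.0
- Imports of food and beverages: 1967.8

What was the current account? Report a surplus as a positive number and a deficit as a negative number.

Goods: 607.6 + 1905.8 - 1967.8 = 545.6
Services: 976.0 + 507.5 - 912.5 = 571.0
Primary income: 163.2 - 548.0 + 873.0 = 488.2
Secondary income: -374.8
Current account = 545.6 + 571.0 + 488.2 + (-374.8) = 1230.0
(Excluded from the current account — financial account: purchases of foreign government bonds by domestic residents 2293.9, domestic pension funds' purchases of foreign equities 1704.2, increase in resident deposits held at foreign banks 620.3, borrowing by resident firms from foreign banks 1177.1, inward foreign direct investment in the manufacturing sector 1188.8; capital account: capital transfers received from emigrants 216.7.)

1230.0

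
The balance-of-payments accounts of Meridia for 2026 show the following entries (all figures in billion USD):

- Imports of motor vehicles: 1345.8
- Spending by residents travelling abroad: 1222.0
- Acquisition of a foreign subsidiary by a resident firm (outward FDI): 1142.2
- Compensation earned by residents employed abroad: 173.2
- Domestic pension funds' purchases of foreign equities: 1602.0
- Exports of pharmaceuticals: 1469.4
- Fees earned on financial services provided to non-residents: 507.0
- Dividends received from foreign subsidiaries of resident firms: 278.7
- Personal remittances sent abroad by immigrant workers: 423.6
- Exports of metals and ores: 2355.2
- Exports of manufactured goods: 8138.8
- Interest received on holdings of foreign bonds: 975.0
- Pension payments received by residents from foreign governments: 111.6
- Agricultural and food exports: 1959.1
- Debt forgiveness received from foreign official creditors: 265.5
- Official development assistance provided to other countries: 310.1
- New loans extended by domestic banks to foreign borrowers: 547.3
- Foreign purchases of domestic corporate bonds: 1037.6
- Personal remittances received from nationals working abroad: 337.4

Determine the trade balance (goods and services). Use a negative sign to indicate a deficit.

11861.7

Goods: 1469.4 - 1345.8 + 2355.2 + 8138.8 + 1959.1 = 12576.7
Services: -1222.0 + 507.0 = -715.0
Trade balance = 12576.7 + (-715.0) = 11861.7
(Excluded from the trade balance — financial account: acquisition of a foreign subsidiary by a resident firm (outward FDI) 1142.2, domestic pension funds' purchases of foreign equities 1602.0, new loans extended by domestic banks to foreign borrowers 547.3, foreign purchases of domestic corporate bonds 1037.6; primary income: compensation earned by residents employed abroad 173.2, dividends received from foreign subsidiaries of resident firms 278.7, interest received on holdings of foreign bonds 975.0; secondary income: personal remittances sent abroad by immigrant workers 423.6, pension payments received by residents from foreign governments 111.6, official development assistance provided to other countries 310.1, personal remittances received from nationals working abroad 337.4; capital account: debt forgiveness received from foreign official creditors 265.5.)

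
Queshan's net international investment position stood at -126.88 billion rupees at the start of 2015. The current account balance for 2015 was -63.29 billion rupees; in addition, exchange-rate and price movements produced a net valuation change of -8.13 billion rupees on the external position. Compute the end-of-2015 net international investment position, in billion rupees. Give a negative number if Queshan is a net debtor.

Change in NIIP = current account + net valuation change = -63.29 + (-8.13) = -71.42
End-of-year NIIP = -126.88 + (-71.42) = -198.30

-198.30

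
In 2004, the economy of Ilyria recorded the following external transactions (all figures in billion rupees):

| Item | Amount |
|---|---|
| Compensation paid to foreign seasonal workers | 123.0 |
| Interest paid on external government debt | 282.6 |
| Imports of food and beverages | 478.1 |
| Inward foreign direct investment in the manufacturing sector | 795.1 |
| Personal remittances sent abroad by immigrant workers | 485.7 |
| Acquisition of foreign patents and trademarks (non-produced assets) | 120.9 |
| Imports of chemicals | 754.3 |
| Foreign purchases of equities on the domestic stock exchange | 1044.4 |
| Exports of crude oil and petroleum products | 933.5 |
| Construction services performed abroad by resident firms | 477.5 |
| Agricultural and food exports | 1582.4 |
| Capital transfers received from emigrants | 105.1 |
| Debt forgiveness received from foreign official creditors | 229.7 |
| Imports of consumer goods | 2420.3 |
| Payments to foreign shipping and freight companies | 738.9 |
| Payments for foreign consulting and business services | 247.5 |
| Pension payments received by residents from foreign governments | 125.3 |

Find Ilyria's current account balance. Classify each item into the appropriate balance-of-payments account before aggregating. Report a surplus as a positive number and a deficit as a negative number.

Goods: -2420.3 - 478.1 + 933.5 + 1582.4 - 754.3 = -1136.8
Services: 477.5 - 738.9 - 247.5 = -508.9
Primary income: -123.0 - 282.6 = -405.6
Secondary income: 125.3 - 485.7 = -360.4
Current account = (-1136.8) + (-508.9) + (-405.6) + (-360.4) = -2411.7
(Excluded from the current account — financial account: inward foreign direct investment in the manufacturing sector 795.1, foreign purchases of equities on the domestic stock exchange 1044.4; capital account: acquisition of foreign patents and trademarks (non-produced assets) 120.9, capital transfers received from emigrants 105.1, debt forgiveness received from foreign official creditors 229.7.)

-2411.7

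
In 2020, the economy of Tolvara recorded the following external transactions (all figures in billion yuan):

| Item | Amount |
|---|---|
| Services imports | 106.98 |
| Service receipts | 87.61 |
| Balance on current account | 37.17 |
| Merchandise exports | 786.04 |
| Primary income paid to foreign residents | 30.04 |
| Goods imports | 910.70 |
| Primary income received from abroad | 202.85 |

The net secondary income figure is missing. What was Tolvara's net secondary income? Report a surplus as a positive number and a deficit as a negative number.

8.39

Current account = goods balance + services balance + net primary income + net secondary income
Sum of the known components = 28.78
Net secondary income = CA - (known components) = 37.17 - 28.78 = 8.39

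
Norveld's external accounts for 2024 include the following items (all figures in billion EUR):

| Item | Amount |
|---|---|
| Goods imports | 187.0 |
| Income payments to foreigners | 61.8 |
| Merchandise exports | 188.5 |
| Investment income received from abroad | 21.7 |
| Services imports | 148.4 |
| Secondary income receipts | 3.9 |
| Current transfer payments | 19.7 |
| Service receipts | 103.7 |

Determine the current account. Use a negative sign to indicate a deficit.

-99.1

Goods balance = 188.5 - 187.0 = 1.5
Services balance = 103.7 - 148.4 = -44.7
Trade balance (goods + services) = 1.5 + (-44.7) = -43.2
Net primary income = 21.7 - 61.8 = -40.1
Net secondary income = 3.9 - 19.7 = -15.8
Current account = -43.2 + (-40.1) + (-15.8) = -99.1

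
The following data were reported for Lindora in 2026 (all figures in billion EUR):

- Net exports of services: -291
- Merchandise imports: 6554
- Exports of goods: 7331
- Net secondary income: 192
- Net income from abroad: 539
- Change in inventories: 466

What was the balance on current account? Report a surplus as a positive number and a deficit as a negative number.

Goods balance = 7331 - 6554 = 777
Services balance = -291
Trade balance (goods + services) = 777 + (-291) = 486
Net primary income = 539
Net secondary income = 192
Current account = 486 + 539 + 192 = 1217

1217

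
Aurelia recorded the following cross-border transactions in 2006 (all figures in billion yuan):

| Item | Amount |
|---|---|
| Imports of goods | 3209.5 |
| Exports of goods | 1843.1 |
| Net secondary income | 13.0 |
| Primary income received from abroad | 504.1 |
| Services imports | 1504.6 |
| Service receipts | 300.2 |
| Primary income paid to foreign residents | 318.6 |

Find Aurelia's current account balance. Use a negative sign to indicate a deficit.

Goods balance = 1843.1 - 3209.5 = -1366.4
Services balance = 300.2 - 1504.6 = -1204.4
Trade balance (goods + services) = -1366.4 + (-1204.4) = -2570.8
Net primary income = 504.1 - 318.6 = 185.5
Net secondary income = 13.0
Current account = -2570.8 + 185.5 + 13.0 = -2372.3

-2372.3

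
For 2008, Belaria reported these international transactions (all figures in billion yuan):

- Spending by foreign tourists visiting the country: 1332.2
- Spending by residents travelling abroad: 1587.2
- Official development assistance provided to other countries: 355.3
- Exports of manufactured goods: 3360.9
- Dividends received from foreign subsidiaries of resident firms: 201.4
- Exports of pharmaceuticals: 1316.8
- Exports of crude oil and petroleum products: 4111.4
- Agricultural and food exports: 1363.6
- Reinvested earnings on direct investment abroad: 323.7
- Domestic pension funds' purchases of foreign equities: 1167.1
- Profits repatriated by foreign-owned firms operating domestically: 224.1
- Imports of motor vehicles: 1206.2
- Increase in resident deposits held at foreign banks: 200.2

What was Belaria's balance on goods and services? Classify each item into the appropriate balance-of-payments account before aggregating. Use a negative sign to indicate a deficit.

Goods: 1363.6 + 3360.9 + 1316.8 - 1206.2 + 4111.4 = 8946.5
Services: -1587.2 + 1332.2 = -255.0
Trade balance = 8946.5 + (-255.0) = 8691.5
(Excluded from the trade balance — secondary income: official development assistance provided to other countries 355.3; primary income: dividends received from foreign subsidiaries of resident firms 201.4, reinvested earnings on direct investment abroad 323.7, profits repatriated by foreign-owned firms operating domestically 224.1; financial account: domestic pension funds' purchases of foreign equities 1167.1, increase in resident deposits held at foreign banks 200.2.)

8691.5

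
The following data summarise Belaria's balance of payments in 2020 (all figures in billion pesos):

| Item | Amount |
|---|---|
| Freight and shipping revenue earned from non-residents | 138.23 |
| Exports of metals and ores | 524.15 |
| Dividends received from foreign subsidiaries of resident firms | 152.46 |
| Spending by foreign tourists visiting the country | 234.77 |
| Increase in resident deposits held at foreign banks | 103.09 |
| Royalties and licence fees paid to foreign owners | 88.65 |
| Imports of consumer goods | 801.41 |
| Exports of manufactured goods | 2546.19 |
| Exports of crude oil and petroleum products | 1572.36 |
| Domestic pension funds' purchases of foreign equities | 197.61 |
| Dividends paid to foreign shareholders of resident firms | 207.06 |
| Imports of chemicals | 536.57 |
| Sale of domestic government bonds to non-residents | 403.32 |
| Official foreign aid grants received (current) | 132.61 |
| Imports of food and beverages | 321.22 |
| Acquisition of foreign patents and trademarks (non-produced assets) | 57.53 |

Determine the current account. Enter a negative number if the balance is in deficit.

3345.86

Goods: 1572.36 - 536.57 + 2546.19 - 321.22 - 801.41 + 524.15 = 2983.50
Services: 138.23 - 88.65 + 234.77 = 284.35
Primary income: 152.46 - 207.06 = -54.60
Secondary income: 132.61
Current account = 2983.50 + 284.35 + (-54.60) + 132.61 = 3345.86
(Excluded from the current account — financial account: increase in resident deposits held at foreign banks 103.09, domestic pension funds' purchases of foreign equities 197.61, sale of domestic government bonds to non-residents 403.32; capital account: acquisition of foreign patents and trademarks (non-produced assets) 57.53.)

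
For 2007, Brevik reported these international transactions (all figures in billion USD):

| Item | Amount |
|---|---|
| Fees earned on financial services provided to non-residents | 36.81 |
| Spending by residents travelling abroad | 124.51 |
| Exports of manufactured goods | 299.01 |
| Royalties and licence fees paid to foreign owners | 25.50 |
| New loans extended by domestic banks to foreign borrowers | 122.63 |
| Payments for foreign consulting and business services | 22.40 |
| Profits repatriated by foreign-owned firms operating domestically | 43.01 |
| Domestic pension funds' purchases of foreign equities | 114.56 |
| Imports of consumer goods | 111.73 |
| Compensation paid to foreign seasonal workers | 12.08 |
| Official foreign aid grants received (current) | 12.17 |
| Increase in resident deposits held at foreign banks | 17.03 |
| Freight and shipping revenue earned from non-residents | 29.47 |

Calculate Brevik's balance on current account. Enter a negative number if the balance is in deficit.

Goods: 299.01 - 111.73 = 187.28
Services: -25.50 - 124.51 + 36.81 - 22.40 + 29.47 = -106.13
Primary income: -43.01 - 12.08 = -55.09
Secondary income: 12.17
Current account = 187.28 + (-106.13) + (-55.09) + 12.17 = 38.23
(Excluded from the current account — financial account: new loans extended by domestic banks to foreign borrowers 122.63, domestic pension funds' purchases of foreign equities 114.56, increase in resident deposits held at foreign banks 17.03.)

38.23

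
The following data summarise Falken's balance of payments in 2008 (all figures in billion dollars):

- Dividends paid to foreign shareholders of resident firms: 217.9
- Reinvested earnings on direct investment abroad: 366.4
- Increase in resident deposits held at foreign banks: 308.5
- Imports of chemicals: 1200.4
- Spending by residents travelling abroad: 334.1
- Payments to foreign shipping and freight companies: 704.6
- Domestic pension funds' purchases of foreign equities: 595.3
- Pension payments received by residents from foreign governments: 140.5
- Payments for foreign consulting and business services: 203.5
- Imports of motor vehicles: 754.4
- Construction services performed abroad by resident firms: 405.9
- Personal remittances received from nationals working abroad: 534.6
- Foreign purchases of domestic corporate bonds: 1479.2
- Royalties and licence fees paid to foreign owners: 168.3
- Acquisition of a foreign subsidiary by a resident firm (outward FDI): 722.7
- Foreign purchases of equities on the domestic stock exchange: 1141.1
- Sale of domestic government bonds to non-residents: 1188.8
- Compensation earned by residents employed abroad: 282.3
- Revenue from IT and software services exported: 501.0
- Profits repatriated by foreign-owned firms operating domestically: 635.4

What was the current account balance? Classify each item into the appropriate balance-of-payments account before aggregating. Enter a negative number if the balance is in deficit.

Goods: -754.4 - 1200.4 = -1954.8
Services: 501.0 - 168.3 - 203.5 + 405.9 - 704.6 - 334.1 = -503.6
Primary income: 282.3 + 366.4 - 217.9 - 635.4 = -204.6
Secondary income: 140.5 + 534.6 = 675.1
Current account = (-1954.8) + (-503.6) + (-204.6) + 675.1 = -1987.9
(Excluded from the current account — financial account: increase in resident deposits held at foreign banks 308.5, domestic pension funds' purchases of foreign equities 595.3, foreign purchases of domestic corporate bonds 1479.2, acquisition of a foreign subsidiary by a resident firm (outward FDI) 722.7, foreign purchases of equities on the domestic stock exchange 1141.1, sale of domestic government bonds to non-residents 1188.8.)

-1987.9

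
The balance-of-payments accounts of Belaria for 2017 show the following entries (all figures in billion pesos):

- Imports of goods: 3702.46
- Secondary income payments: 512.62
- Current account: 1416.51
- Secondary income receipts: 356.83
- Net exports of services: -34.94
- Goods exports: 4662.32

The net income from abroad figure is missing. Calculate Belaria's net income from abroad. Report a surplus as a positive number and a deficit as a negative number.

Current account = goods balance + services balance + net primary income + net secondary income
Sum of the known components = 769.13
Net income from abroad = CA - (known components) = 1416.51 - 769.13 = 647.38

647.38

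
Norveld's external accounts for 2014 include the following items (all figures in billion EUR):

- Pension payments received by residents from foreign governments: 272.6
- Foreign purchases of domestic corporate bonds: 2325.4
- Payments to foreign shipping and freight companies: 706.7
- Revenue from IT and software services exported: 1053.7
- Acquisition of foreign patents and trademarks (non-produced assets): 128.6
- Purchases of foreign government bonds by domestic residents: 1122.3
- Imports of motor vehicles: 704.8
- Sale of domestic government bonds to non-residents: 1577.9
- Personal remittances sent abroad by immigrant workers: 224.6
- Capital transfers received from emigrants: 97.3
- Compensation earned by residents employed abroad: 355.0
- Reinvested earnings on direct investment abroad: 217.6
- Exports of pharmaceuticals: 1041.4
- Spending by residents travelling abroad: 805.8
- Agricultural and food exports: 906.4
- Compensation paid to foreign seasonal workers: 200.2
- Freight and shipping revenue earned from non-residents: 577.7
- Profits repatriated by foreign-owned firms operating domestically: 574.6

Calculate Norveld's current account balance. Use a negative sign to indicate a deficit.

Goods: 1041.4 + 906.4 - 704.8 = 1243.0
Services: -805.8 - 706.7 + 577.7 + 1053.7 = 118.9
Primary income: 355.0 + 217.6 - 200.2 - 574.6 = -202.2
Secondary income: 272.6 - 224.6 = 48.0
Current account = 1243.0 + 118.9 + (-202.2) + 48.0 = 1207.7
(Excluded from the current account — financial account: foreign purchases of domestic corporate bonds 2325.4, purchases of foreign government bonds by domestic residents 1122.3, sale of domestic government bonds to non-residents 1577.9; capital account: acquisition of foreign patents and trademarks (non-produced assets) 128.6, capital transfers received from emigrants 97.3.)

1207.7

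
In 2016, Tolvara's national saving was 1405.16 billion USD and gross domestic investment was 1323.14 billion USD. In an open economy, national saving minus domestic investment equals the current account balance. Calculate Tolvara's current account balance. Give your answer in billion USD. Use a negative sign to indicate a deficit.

82.02

CA = S - I = 1405.16 - 1323.14 = 82.02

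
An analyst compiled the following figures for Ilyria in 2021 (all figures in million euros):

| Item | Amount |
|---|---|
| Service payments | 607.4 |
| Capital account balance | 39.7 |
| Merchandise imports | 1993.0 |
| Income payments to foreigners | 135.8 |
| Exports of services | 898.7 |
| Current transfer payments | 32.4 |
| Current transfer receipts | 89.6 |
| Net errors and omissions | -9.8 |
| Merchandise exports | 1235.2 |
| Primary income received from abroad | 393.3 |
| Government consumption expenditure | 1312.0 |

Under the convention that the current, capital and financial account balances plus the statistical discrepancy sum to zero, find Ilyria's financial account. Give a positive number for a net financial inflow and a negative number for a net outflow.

Goods balance = 1235.2 - 1993.0 = -757.8
Services balance = 898.7 - 607.4 = 291.3
Trade balance (goods + services) = -757.8 + 291.3 = -466.5
Net primary income = 393.3 - 135.8 = 257.5
Net secondary income = 89.6 - 32.4 = 57.2
Current account = -466.5 + 257.5 + 57.2 = -151.8
Financial account = -(-151.8 + 39.7 + (-9.8)) = 121.9

121.9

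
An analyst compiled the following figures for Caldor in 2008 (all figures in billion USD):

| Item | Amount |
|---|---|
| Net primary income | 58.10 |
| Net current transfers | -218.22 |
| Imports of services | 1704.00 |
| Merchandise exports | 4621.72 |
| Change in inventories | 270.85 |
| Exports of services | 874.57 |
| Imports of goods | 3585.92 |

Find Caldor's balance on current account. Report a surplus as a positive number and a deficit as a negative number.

46.25

Goods balance = 4621.72 - 3585.92 = 1035.80
Services balance = 874.57 - 1704.00 = -829.43
Trade balance (goods + services) = 1035.80 + (-829.43) = 206.37
Net primary income = 58.10
Net secondary income = -218.22
Current account = 206.37 + 58.10 + (-218.22) = 46.25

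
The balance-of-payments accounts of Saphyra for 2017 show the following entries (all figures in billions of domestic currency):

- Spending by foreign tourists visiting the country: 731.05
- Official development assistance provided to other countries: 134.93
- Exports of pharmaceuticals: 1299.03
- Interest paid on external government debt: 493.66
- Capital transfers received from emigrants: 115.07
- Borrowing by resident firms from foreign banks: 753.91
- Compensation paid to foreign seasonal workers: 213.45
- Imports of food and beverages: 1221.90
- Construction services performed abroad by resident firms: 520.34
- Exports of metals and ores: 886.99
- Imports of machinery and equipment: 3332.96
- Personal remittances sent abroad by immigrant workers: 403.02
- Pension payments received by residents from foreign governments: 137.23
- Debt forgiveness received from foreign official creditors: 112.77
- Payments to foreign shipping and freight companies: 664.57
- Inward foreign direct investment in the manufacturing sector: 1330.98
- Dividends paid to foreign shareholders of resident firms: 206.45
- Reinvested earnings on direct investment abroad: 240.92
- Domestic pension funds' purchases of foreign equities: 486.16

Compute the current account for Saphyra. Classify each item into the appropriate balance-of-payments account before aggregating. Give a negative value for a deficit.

-2855.38

Goods: -3332.96 - 1221.90 + 886.99 + 1299.03 = -2368.84
Services: 731.05 - 664.57 + 520.34 = 586.82
Primary income: -493.66 - 213.45 - 206.45 + 240.92 = -672.64
Secondary income: -403.02 + 137.23 - 134.93 = -400.72
Current account = (-2368.84) + 586.82 + (-672.64) + (-400.72) = -2855.38
(Excluded from the current account — capital account: capital transfers received from emigrants 115.07, debt forgiveness received from foreign official creditors 112.77; financial account: borrowing by resident firms from foreign banks 753.91, inward foreign direct investment in the manufacturing sector 1330.98, domestic pension funds' purchases of foreign equities 486.16.)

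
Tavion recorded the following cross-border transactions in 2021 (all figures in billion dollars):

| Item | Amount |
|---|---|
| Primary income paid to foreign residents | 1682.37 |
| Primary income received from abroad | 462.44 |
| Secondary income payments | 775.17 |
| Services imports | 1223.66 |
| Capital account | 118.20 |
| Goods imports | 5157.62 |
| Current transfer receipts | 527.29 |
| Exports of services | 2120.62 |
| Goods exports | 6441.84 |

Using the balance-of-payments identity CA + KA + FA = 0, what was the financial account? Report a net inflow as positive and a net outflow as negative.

-831.57

Goods balance = 6441.84 - 5157.62 = 1284.22
Services balance = 2120.62 - 1223.66 = 896.96
Trade balance (goods + services) = 1284.22 + 896.96 = 2181.18
Net primary income = 462.44 - 1682.37 = -1219.93
Net secondary income = 527.29 - 775.17 = -247.88
Current account = 2181.18 + (-1219.93) + (-247.88) = 713.37
Financial account = -(713.37 + 118.20) = -831.57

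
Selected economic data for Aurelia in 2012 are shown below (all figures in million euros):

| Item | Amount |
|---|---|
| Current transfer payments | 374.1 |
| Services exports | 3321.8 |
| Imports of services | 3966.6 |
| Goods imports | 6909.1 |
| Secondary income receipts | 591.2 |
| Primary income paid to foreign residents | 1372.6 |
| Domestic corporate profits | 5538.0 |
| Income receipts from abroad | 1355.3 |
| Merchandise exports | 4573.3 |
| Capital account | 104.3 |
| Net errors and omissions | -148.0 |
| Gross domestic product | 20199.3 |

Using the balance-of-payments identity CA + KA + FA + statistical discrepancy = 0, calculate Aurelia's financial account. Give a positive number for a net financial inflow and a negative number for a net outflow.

Goods balance = 4573.3 - 6909.1 = -2335.8
Services balance = 3321.8 - 3966.6 = -644.8
Trade balance (goods + services) = -2335.8 + (-644.8) = -2980.6
Net primary income = 1355.3 - 1372.6 = -17.3
Net secondary income = 591.2 - 374.1 = 217.1
Current account = -2980.6 + (-17.3) + 217.1 = -2780.8
Financial account = -(-2780.8 + 104.3 + (-148.0)) = 2824.5

2824.5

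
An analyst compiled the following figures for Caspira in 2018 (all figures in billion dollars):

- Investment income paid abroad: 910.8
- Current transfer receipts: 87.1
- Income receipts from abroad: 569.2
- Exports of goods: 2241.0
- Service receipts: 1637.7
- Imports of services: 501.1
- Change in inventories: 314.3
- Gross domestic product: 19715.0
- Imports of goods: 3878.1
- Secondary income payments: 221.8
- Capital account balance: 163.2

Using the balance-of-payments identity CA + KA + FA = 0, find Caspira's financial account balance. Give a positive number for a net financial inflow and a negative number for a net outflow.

Goods balance = 2241.0 - 3878.1 = -1637.1
Services balance = 1637.7 - 501.1 = 1136.6
Trade balance (goods + services) = -1637.1 + 1136.6 = -500.5
Net primary income = 569.2 - 910.8 = -341.6
Net secondary income = 87.1 - 221.8 = -134.7
Current account = -500.5 + (-341.6) + (-134.7) = -976.8
Financial account = -(-976.8 + 163.2) = 813.6

813.6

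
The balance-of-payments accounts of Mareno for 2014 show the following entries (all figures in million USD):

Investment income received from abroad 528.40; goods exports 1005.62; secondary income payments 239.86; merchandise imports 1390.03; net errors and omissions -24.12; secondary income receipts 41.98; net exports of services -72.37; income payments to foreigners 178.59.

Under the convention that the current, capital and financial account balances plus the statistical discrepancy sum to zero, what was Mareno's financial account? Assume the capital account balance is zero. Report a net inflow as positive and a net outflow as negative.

Goods balance = 1005.62 - 1390.03 = -384.41
Services balance = -72.37
Trade balance (goods + services) = -384.41 + (-72.37) = -456.78
Net primary income = 528.40 - 178.59 = 349.81
Net secondary income = 41.98 - 239.86 = -197.88
Current account = -456.78 + 349.81 + (-197.88) = -304.85
Financial account = -(-304.85 + (-24.12)) = 328.97

328.97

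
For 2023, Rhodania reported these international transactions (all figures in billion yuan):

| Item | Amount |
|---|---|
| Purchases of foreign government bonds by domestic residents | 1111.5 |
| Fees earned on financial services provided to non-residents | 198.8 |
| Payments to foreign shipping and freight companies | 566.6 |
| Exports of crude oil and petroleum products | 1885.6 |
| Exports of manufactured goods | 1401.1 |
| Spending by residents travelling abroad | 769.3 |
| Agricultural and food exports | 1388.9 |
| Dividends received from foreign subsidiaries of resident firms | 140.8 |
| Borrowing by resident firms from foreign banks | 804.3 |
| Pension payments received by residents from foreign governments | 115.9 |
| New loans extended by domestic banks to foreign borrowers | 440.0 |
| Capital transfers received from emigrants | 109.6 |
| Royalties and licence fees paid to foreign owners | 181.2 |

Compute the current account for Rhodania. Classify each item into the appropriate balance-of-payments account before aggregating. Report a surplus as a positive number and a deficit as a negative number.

Goods: 1885.6 + 1388.9 + 1401.1 = 4675.6
Services: -769.3 - 566.6 - 181.2 + 198.8 = -1318.3
Primary income: 140.8
Secondary income: 115.9
Current account = 4675.6 + (-1318.3) + 140.8 + 115.9 = 3614.0
(Excluded from the current account — financial account: purchases of foreign government bonds by domestic residents 1111.5, borrowing by resident firms from foreign banks 804.3, new loans extended by domestic banks to foreign borrowers 440.0; capital account: capital transfers received from emigrants 109.6.)

3614.0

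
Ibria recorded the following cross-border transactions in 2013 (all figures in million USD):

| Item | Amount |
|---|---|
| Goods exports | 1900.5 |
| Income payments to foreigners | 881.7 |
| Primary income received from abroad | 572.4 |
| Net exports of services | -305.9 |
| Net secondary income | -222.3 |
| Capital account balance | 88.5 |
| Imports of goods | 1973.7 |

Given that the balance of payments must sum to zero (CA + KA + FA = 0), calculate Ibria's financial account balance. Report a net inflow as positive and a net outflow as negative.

Goods balance = 1900.5 - 1973.7 = -73.2
Services balance = -305.9
Trade balance (goods + services) = -73.2 + (-305.9) = -379.1
Net primary income = 572.4 - 881.7 = -309.3
Net secondary income = -222.3
Current account = -379.1 + (-309.3) + (-222.3) = -910.7
Financial account = -(-910.7 + 88.5) = 822.2

822.2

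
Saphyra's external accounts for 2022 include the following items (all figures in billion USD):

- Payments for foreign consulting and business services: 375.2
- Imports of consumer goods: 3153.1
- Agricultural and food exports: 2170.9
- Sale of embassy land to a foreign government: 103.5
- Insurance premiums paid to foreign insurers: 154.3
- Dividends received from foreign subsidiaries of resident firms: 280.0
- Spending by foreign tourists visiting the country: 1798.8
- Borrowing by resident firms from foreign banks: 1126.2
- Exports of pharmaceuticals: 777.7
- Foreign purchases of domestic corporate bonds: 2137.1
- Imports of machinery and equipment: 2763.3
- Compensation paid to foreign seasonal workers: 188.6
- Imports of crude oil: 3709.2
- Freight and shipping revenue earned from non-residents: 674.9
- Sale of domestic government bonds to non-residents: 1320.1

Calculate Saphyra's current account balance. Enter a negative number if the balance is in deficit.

-4641.4

Goods: -3153.1 + 2170.9 - 2763.3 - 3709.2 + 777.7 = -6677.0
Services: 1798.8 - 375.2 - 154.3 + 674.9 = 1944.2
Primary income: 280.0 - 188.6 = 91.4
Current account = (-6677.0) + 1944.2 + 91.4 = -4641.4
(Excluded from the current account — capital account: sale of embassy land to a foreign government 103.5; financial account: borrowing by resident firms from foreign banks 1126.2, foreign purchases of domestic corporate bonds 2137.1, sale of domestic government bonds to non-residents 1320.1.)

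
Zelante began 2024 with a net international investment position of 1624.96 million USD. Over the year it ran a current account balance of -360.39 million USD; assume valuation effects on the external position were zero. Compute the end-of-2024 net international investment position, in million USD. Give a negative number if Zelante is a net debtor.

With no valuation effects, change in NIIP = current account = -360.39
End-of-year NIIP = 1624.96 + (-360.39) = 1264.57

1264.57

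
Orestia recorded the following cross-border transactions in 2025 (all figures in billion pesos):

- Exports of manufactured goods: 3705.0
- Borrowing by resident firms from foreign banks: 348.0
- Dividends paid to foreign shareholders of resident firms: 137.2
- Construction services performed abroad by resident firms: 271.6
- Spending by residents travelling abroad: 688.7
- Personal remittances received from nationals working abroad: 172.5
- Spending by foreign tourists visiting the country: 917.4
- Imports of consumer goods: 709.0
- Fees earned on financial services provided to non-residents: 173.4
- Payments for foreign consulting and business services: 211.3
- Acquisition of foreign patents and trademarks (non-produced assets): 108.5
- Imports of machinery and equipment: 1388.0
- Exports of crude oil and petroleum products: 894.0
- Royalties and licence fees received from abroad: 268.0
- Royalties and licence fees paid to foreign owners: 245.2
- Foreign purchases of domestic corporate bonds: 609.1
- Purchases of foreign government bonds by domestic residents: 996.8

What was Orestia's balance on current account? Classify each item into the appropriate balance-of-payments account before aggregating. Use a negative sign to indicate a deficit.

3022.5

Goods: -709.0 + 894.0 + 3705.0 - 1388.0 = 2502.0
Services: -688.7 + 917.4 + 268.0 + 271.6 + 173.4 - 245.2 - 211.3 = 485.2
Primary income: -137.2
Secondary income: 172.5
Current account = 2502.0 + 485.2 + (-137.2) + 172.5 = 3022.5
(Excluded from the current account — financial account: borrowing by resident firms from foreign banks 348.0, foreign purchases of domestic corporate bonds 609.1, purchases of foreign government bonds by domestic residents 996.8; capital account: acquisition of foreign patents and trademarks (non-produced assets) 108.5.)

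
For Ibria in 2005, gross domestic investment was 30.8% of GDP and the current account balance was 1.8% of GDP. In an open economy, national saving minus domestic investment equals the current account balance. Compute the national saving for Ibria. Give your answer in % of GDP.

S = I + CA = 30.8 + 1.8 = 32.6

32.6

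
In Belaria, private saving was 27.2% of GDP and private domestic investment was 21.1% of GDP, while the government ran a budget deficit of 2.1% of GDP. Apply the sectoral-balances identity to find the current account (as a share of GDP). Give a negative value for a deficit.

4.0

By the sectoral-balances identity, CA = (S_private - I) + (T - G).
Private balance = 27.2 - 21.1 = 6.1
Government balance (T - G) = -2.1
CA = 6.1 + (-2.1) = 4.0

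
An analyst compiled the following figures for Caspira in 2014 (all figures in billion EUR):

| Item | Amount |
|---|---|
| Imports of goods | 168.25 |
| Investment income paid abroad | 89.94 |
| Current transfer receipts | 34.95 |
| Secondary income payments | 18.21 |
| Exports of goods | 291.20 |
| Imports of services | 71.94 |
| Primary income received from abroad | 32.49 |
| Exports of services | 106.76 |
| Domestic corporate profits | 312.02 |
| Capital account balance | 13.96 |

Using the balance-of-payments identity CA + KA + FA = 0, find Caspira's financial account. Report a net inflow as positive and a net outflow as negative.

Goods balance = 291.20 - 168.25 = 122.95
Services balance = 106.76 - 71.94 = 34.82
Trade balance (goods + services) = 122.95 + 34.82 = 157.77
Net primary income = 32.49 - 89.94 = -57.45
Net secondary income = 34.95 - 18.21 = 16.74
Current account = 157.77 + (-57.45) + 16.74 = 117.06
Financial account = -(117.06 + 13.96) = -131.02

-131.02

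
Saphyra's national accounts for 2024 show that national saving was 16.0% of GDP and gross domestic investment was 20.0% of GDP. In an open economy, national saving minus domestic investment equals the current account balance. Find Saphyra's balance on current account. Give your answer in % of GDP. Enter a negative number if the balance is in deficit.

-4.0

CA = S - I = 16.0 - 20.0 = -4.0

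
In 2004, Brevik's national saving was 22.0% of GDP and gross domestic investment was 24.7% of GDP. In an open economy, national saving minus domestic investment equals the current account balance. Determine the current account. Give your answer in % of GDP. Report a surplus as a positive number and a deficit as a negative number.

-2.7

S - I = CA (net lending to the rest of the world).
CA = S - I = 22.0 - 24.7 = -2.7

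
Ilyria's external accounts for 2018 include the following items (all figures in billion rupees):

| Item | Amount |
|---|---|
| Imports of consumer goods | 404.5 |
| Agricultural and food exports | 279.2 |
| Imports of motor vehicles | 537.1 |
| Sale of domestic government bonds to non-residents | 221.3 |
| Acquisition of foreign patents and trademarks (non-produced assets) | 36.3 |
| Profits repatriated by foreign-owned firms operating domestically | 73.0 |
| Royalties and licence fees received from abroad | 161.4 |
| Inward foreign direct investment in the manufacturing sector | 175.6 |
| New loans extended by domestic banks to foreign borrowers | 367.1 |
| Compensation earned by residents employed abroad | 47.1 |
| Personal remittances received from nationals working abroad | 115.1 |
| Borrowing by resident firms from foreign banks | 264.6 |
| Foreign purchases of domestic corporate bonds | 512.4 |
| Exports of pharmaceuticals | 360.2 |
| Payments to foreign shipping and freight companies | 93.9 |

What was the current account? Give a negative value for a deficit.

-145.5

Goods: 360.2 - 404.5 - 537.1 + 279.2 = -302.2
Services: 161.4 - 93.9 = 67.5
Primary income: -73.0 + 47.1 = -25.9
Secondary income: 115.1
Current account = (-302.2) + 67.5 + (-25.9) + 115.1 = -145.5
(Excluded from the current account — financial account: sale of domestic government bonds to non-residents 221.3, inward foreign direct investment in the manufacturing sector 175.6, new loans extended by domestic banks to foreign borrowers 367.1, borrowing by resident firms from foreign banks 264.6, foreign purchases of domestic corporate bonds 512.4; capital account: acquisition of foreign patents and trademarks (non-produced assets) 36.3.)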